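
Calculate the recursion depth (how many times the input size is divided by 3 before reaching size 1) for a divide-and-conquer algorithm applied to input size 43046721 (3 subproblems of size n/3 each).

For divide and conquer with division factor 3:

Problem sizes at each level:
Level 0: 43046721
Level 1: 14348907
Level 2: 4782969
Level 3: 1594323
Level 4: 531441
Level 5: 177147
Level 6: 59049
Level 7: 19683
Level 8: 6561
Level 9: 2187
Level 10: 729
Level 11: 243
Level 12: 81
Level 13: 27
Level 14: 9
Level 15: 3
Level 16: 1

The root is level 0 and the size-1 base case is level 16 (the tree spans levels 0 through 16, i.e. 17 levels counting the root), so the depth is the number of divisions: log_3(43046721) = 16

The recursion tree depth is log_3(43046721) = 16. At each level, the problem size is divided by 3, so it takes 16 divisions to reduce to a base case of size 1. The algorithm makes 3 recursive calls at each level.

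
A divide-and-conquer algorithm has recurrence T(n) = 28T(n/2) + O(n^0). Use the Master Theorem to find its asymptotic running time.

Master Theorem for T(n) = 28T(n/2) + O(n^0):

a = 28, b = 2, c = 0
log_b(a) = log_2(28) = 4.8074

Case 1: c = 0 < log_2(28) = 4.8074
T(n) = O(n^(log_2 28))

For T(n) = 28T(n/2) + O(n^0): log_2(28) = 4.8074. This is Case 1 of the Master Theorem (c < log_b(a), work dominated by leaves), giving O(n^(log_2 28)).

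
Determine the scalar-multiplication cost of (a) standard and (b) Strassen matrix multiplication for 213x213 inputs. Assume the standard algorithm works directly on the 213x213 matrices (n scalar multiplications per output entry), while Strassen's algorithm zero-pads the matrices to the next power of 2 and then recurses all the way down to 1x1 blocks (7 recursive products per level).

Matrix multiplication for 213x213 matrices:

Strassen's algorithm requires power-of-2 dimensions. Pad 213x213 to 256x256 (next power of 2).

Standard algorithm: 213^3 = 9663597 multiplications
Strassen's algorithm: 7^(log2(256)) = 7^8 = 5764801 multiplications
Savings: 9663597 - 5764801 = 3898796 multiplications

Standard: 9663597 multiplications (213^3). Strassen: 5764801 multiplications (7^8, after padding to 256x256). Strassen reduces 8 recursive multiplications to 7 at each level.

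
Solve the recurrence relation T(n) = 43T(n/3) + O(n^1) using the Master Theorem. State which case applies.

Master Theorem for T(n) = 43T(n/3) + O(n^1):

a = 43, b = 3, c = 1
log_b(a) = log_3(43) = 3.4236

Case 1: c = 1 < log_3(43) = 3.4236
T(n) = O(n^(log_3 43))

For T(n) = 43T(n/3) + O(n^1): log_3(43) = 3.4236. This is Case 1 of the Master Theorem (c < log_b(a), work dominated by leaves), giving O(n^(log_3 43)).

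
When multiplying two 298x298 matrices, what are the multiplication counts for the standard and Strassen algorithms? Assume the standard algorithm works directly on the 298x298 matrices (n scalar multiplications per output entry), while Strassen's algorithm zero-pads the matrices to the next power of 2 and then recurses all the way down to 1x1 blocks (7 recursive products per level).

Matrix multiplication for 298x298 matrices:

Strassen's algorithm requires power-of-2 dimensions. Pad 298x298 to 512x512 (next power of 2).

Standard algorithm: 298^3 = 26463592 multiplications
Strassen's algorithm: 7^(log2(512)) = 7^9 = 40353607 multiplications
Difference: 26463592 - 40353607 = -13890015 (Strassen uses MORE here due to padding overhead — for small or just-over-power-of-2 n, padding can outweigh the per-level savings)

Standard: 26463592 multiplications (298^3). Strassen: 40353607 multiplications (7^9, after padding to 512x512). Strassen reduces 8 recursive multiplications to 7 at each level.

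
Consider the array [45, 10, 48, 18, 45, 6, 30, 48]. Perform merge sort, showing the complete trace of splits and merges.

Merge sort trace:

Split: [45, 10, 48, 18, 45, 6, 30, 48] -> [45, 10, 48, 18] and [45, 6, 30, 48]
  Split: [45, 10, 48, 18] -> [45, 10] and [48, 18]
    Split: [45, 10] -> [45] and [10]
    Merge: [45] + [10] -> [10, 45]
    Split: [48, 18] -> [48] and [18]
    Merge: [48] + [18] -> [18, 48]
  Merge: [10, 45] + [18, 48] -> [10, 18, 45, 48]
  Split: [45, 6, 30, 48] -> [45, 6] and [30, 48]
    Split: [45, 6] -> [45] and [6]
    Merge: [45] + [6] -> [6, 45]
    Split: [30, 48] -> [30] and [48]
    Merge: [30] + [48] -> [30, 48]
  Merge: [6, 45] + [30, 48] -> [6, 30, 45, 48]
Merge: [10, 18, 45, 48] + [6, 30, 45, 48] -> [6, 10, 18, 30, 45, 45, 48, 48]

Final sorted array: [6, 10, 18, 30, 45, 45, 48, 48]

The merge sort proceeds by recursively splitting the array and merging sorted halves.
After all merges, the sorted array is [6, 10, 18, 30, 45, 45, 48, 48].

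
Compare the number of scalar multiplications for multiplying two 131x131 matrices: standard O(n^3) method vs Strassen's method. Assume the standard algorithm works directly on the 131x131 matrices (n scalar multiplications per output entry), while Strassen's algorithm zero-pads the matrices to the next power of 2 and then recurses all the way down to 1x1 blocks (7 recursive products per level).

Matrix multiplication for 131x131 matrices:

Strassen's algorithm requires power-of-2 dimensions. Pad 131x131 to 256x256 (next power of 2).

Standard algorithm: 131^3 = 2248091 multiplications
Strassen's algorithm: 7^(log2(256)) = 7^8 = 5764801 multiplications
Difference: 2248091 - 5764801 = -3516710 (Strassen uses MORE here due to padding overhead — for small or just-over-power-of-2 n, padding can outweigh the per-level savings)

Standard: 2248091 multiplications (131^3). Strassen: 5764801 multiplications (7^8, after padding to 256x256). Strassen reduces 8 recursive multiplications to 7 at each level.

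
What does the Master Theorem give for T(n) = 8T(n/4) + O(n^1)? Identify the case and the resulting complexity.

Master Theorem for T(n) = 8T(n/4) + O(n^1):

a = 8, b = 4, c = 1
log_b(a) = log_4(8) = 1.5000

Case 1: c = 1 < log_4(8) = 1.5000
T(n) = O(n^(log_4 8))

For T(n) = 8T(n/4) + O(n^1): log_4(8) = 1.5000. This is Case 1 of the Master Theorem (c < log_b(a), work dominated by leaves), giving O(n^(log_4 8)).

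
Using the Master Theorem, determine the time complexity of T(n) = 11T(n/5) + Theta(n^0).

Master Theorem for T(n) = 11T(n/5) + O(n^0):

a = 11, b = 5, c = 0
log_b(a) = log_5(11) = 1.4899

Case 1: c = 0 < log_5(11) = 1.4899
T(n) = O(n^(log_5 11))

For T(n) = 11T(n/5) + O(n^0): log_5(11) = 1.4899. This is Case 1 of the Master Theorem (c < log_b(a), work dominated by leaves), giving O(n^(log_5 11)).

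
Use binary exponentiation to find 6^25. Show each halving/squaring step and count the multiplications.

Computing 6^25 by squaring (build up from 6^1; each line after the first costs one multiplication):

6^1 = 6
6^2 = (6^1)^2 = 6^2 = 36
6^3 = 6 * 6^2 = 6 * 36 = 216
6^6 = (6^3)^2 = 216^2 = 46656
6^12 = (6^6)^2 = 46656^2 = 2176782336
6^24 = (6^12)^2 = 2176782336^2 = 4738381338321616896
6^25 = 6 * 6^24 = 6 * 4738381338321616896 = 28430288029929701376

Result: 28430288029929701376
Multiplications needed: 6 (6 lines after 6^1)

6^25 = 28430288029929701376. Using exponentiation by squaring, this requires 6 multiplications. The key idea: if the exponent is even, square the half-power; if odd, multiply by the base once.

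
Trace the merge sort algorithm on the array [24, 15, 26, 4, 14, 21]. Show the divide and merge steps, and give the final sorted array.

Merge sort trace:

Split: [24, 15, 26, 4, 14, 21] -> [24, 15, 26] and [4, 14, 21]
  Split: [24, 15, 26] -> [24] and [15, 26]
    Split: [15, 26] -> [15] and [26]
    Merge: [15] + [26] -> [15, 26]
  Merge: [24] + [15, 26] -> [15, 24, 26]
  Split: [4, 14, 21] -> [4] and [14, 21]
    Split: [14, 21] -> [14] and [21]
    Merge: [14] + [21] -> [14, 21]
  Merge: [4] + [14, 21] -> [4, 14, 21]
Merge: [15, 24, 26] + [4, 14, 21] -> [4, 14, 15, 21, 24, 26]

Final sorted array: [4, 14, 15, 21, 24, 26]

The merge sort proceeds by recursively splitting the array and merging sorted halves.
After all merges, the sorted array is [4, 14, 15, 21, 24, 26].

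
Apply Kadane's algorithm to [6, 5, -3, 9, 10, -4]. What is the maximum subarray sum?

Using Kadane's algorithm on [6, 5, -3, 9, 10, -4]:

Scanning through the array:
Position 1 (value 5): max_ending_here = 11, max_so_far = 11
Position 2 (value -3): max_ending_here = 8, max_so_far = 11
Position 3 (value 9): max_ending_here = 17, max_so_far = 17
Position 4 (value 10): max_ending_here = 27, max_so_far = 27
Position 5 (value -4): max_ending_here = 23, max_so_far = 27

Maximum subarray: [6, 5, -3, 9, 10]
Maximum sum: 27

The maximum subarray is [6, 5, -3, 9, 10] with sum 27. This subarray runs from index 0 to index 4.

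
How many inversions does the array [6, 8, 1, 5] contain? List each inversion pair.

Finding inversions in [6, 8, 1, 5]:

(0, 2): arr[0]=6 > arr[2]=1
(0, 3): arr[0]=6 > arr[3]=5
(1, 2): arr[1]=8 > arr[2]=1
(1, 3): arr[1]=8 > arr[3]=5

Total inversions: 4

The array has 4 inversion(s): (0,2), (0,3), (1,2), (1,3). Each pair (i,j) satisfies i < j and arr[i] > arr[j].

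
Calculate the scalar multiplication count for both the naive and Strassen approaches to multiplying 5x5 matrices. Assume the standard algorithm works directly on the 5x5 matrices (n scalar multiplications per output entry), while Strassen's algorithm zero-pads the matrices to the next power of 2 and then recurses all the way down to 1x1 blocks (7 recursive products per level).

Matrix multiplication for 5x5 matrices:

Strassen's algorithm requires power-of-2 dimensions. Pad 5x5 to 8x8 (next power of 2).

Standard algorithm: 5^3 = 125 multiplications
Strassen's algorithm: 7^(log2(8)) = 7^3 = 343 multiplications
Difference: 125 - 343 = -218 (Strassen uses MORE here due to padding overhead — for small or just-over-power-of-2 n, padding can outweigh the per-level savings)

Standard: 125 multiplications (5^3). Strassen: 343 multiplications (7^3, after padding to 8x8). Strassen reduces 8 recursive multiplications to 7 at each level.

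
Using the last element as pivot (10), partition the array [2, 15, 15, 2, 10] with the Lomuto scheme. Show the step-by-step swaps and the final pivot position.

Lomuto partition with pivot = 10:

Initial array: [2, 15, 15, 2, 10]

arr[0]=2 <= 10: swap with position 0, array becomes [2, 15, 15, 2, 10]
arr[1]=15 > 10: no swap
arr[2]=15 > 10: no swap
arr[3]=2 <= 10: swap with position 1, array becomes [2, 2, 15, 15, 10]

Place pivot at position 2: [2, 2, 10, 15, 15]
Pivot position: 2

After partitioning with pivot 10, the array becomes [2, 2, 10, 15, 15]. The pivot is placed at index 2. All elements to the left of the pivot are <= 10, and all elements to the right are > 10.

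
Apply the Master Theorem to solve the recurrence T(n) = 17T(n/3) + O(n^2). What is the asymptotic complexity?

Master Theorem for T(n) = 17T(n/3) + O(n^2):

a = 17, b = 3, c = 2
log_b(a) = log_3(17) = 2.5789

Case 1: c = 2 < log_3(17) = 2.5789
T(n) = O(n^(log_3 17))

For T(n) = 17T(n/3) + O(n^2): log_3(17) = 2.5789. This is Case 1 of the Master Theorem (c < log_b(a), work dominated by leaves), giving O(n^(log_3 17)).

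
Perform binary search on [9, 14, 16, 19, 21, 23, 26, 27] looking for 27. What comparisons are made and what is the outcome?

Binary search for 27 in [9, 14, 16, 19, 21, 23, 26, 27]:

lo=0, hi=7, mid=3, arr[mid]=19 -> 19 < 27, search right half
lo=4, hi=7, mid=5, arr[mid]=23 -> 23 < 27, search right half
lo=6, hi=7, mid=6, arr[mid]=26 -> 26 < 27, search right half
lo=7, hi=7, mid=7, arr[mid]=27 -> Found target at index 7!

Binary search finds 27 at index 7 after 4 comparisons. The search repeatedly halves the search space by comparing with the middle element.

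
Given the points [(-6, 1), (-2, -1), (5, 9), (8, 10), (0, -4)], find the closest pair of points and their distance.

Computing all pairwise distances among 5 points:

d((-6, 1), (-2, -1)) = 4.4721
d((-6, 1), (5, 9)) = 13.6015
d((-6, 1), (8, 10)) = 16.6433
d((-6, 1), (0, -4)) = 7.8102
d((-2, -1), (5, 9)) = 12.2066
d((-2, -1), (8, 10)) = 14.8661
d((-2, -1), (0, -4)) = 3.6056
d((5, 9), (8, 10)) = 3.1623 <-- minimum
d((5, 9), (0, -4)) = 13.9284
d((8, 10), (0, -4)) = 16.1245

Closest pair: (5, 9) and (8, 10) with distance 3.1623

The closest pair is (5, 9) and (8, 10) with Euclidean distance 3.1623. For 5 points, brute-force pairwise comparison is shown above. For large n, the divide-and-conquer algorithm (sort by x, recurse on halves, check the dividing strip) achieves O(n log n).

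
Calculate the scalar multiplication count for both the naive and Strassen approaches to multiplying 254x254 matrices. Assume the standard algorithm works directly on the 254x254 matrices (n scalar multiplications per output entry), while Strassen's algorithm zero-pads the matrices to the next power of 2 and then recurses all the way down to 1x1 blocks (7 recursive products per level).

Matrix multiplication for 254x254 matrices:

Strassen's algorithm requires power-of-2 dimensions. Pad 254x254 to 256x256 (next power of 2).

Standard algorithm: 254^3 = 16387064 multiplications
Strassen's algorithm: 7^(log2(256)) = 7^8 = 5764801 multiplications
Savings: 16387064 - 5764801 = 10622263 multiplications

Standard: 16387064 multiplications (254^3). Strassen: 5764801 multiplications (7^8, after padding to 256x256). Strassen reduces 8 recursive multiplications to 7 at each level.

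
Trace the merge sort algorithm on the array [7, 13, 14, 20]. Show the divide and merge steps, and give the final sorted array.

Merge sort trace:

Split: [7, 13, 14, 20] -> [7, 13] and [14, 20]
  Split: [7, 13] -> [7] and [13]
  Merge: [7] + [13] -> [7, 13]
  Split: [14, 20] -> [14] and [20]
  Merge: [14] + [20] -> [14, 20]
Merge: [7, 13] + [14, 20] -> [7, 13, 14, 20]

Final sorted array: [7, 13, 14, 20]

The merge sort proceeds by recursively splitting the array and merging sorted halves.
After all merges, the sorted array is [7, 13, 14, 20].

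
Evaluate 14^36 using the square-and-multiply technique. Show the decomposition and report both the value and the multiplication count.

Computing 14^36 by squaring (build up from 14^1; each line after the first costs one multiplication):

14^1 = 14
14^2 = (14^1)^2 = 14^2 = 196
14^4 = (14^2)^2 = 196^2 = 38416
14^8 = (14^4)^2 = 38416^2 = 1475789056
14^9 = 14 * 14^8 = 14 * 1475789056 = 20661046784
14^18 = (14^9)^2 = 20661046784^2 = 426878854210636742656
14^36 = (14^18)^2 = 426878854210636742656^2 = 182225556172186058674940229804729969934336

Result: 182225556172186058674940229804729969934336
Multiplications needed: 6 (6 lines after 14^1)

14^36 = 182225556172186058674940229804729969934336. Using exponentiation by squaring, this requires 6 multiplications. The key idea: if the exponent is even, square the half-power; if odd, multiply by the base once.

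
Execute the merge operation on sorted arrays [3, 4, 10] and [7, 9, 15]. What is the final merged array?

Merging process:

Compare 3 vs 7: take 3 from left. Merged: [3]
Compare 4 vs 7: take 4 from left. Merged: [3, 4]
Compare 10 vs 7: take 7 from right. Merged: [3, 4, 7]
Compare 10 vs 9: take 9 from right. Merged: [3, 4, 7, 9]
Compare 10 vs 15: take 10 from left. Merged: [3, 4, 7, 9, 10]
Append remaining from right: [15]. Merged: [3, 4, 7, 9, 10, 15]

Final merged array: [3, 4, 7, 9, 10, 15]
Total comparisons: 5

The merged array is [3, 4, 7, 9, 10, 15], requiring 5 comparisons. The merge step runs in O(n) time where n is the total number of elements.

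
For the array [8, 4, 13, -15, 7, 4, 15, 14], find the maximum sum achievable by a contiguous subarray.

Using Kadane's algorithm on [8, 4, 13, -15, 7, 4, 15, 14]:

Scanning through the array:
Position 1 (value 4): max_ending_here = 12, max_so_far = 12
Position 2 (value 13): max_ending_here = 25, max_so_far = 25
Position 3 (value -15): max_ending_here = 10, max_so_far = 25
Position 4 (value 7): max_ending_here = 17, max_so_far = 25
Position 5 (value 4): max_ending_here = 21, max_so_far = 25
Position 6 (value 15): max_ending_here = 36, max_so_far = 36
Position 7 (value 14): max_ending_here = 50, max_so_far = 50

Maximum subarray: [8, 4, 13, -15, 7, 4, 15, 14]
Maximum sum: 50

The maximum subarray is [8, 4, 13, -15, 7, 4, 15, 14] with sum 50. This subarray runs from index 0 to index 7.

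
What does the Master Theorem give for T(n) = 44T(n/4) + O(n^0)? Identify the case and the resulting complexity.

Master Theorem for T(n) = 44T(n/4) + O(n^0):

a = 44, b = 4, c = 0
log_b(a) = log_4(44) = 2.7297

Case 1: c = 0 < log_4(44) = 2.7297
T(n) = O(n^(log_4 44))

For T(n) = 44T(n/4) + O(n^0): log_4(44) = 2.7297. This is Case 1 of the Master Theorem (c < log_b(a), work dominated by leaves), giving O(n^(log_4 44)).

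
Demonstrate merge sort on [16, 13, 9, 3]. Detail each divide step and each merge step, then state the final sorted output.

Merge sort trace:

Split: [16, 13, 9, 3] -> [16, 13] and [9, 3]
  Split: [16, 13] -> [16] and [13]
  Merge: [16] + [13] -> [13, 16]
  Split: [9, 3] -> [9] and [3]
  Merge: [9] + [3] -> [3, 9]
Merge: [13, 16] + [3, 9] -> [3, 9, 13, 16]

Final sorted array: [3, 9, 13, 16]

The merge sort proceeds by recursively splitting the array and merging sorted halves.
After all merges, the sorted array is [3, 9, 13, 16].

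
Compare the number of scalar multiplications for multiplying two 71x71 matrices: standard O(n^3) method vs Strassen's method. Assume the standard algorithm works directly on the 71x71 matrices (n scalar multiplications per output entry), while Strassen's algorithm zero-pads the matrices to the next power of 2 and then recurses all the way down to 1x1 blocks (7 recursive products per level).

Matrix multiplication for 71x71 matrices:

Strassen's algorithm requires power-of-2 dimensions. Pad 71x71 to 128x128 (next power of 2).

Standard algorithm: 71^3 = 357911 multiplications
Strassen's algorithm: 7^(log2(128)) = 7^7 = 823543 multiplications
Difference: 357911 - 823543 = -465632 (Strassen uses MORE here due to padding overhead — for small or just-over-power-of-2 n, padding can outweigh the per-level savings)

Standard: 357911 multiplications (71^3). Strassen: 823543 multiplications (7^7, after padding to 128x128). Strassen reduces 8 recursive multiplications to 7 at each level.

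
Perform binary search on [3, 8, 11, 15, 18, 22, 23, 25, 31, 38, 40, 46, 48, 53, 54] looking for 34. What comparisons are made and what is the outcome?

Binary search for 34 in [3, 8, 11, 15, 18, 22, 23, 25, 31, 38, 40, 46, 48, 53, 54]:

lo=0, hi=14, mid=7, arr[mid]=25 -> 25 < 34, search right half
lo=8, hi=14, mid=11, arr[mid]=46 -> 46 > 34, search left half
lo=8, hi=10, mid=9, arr[mid]=38 -> 38 > 34, search left half
lo=8, hi=8, mid=8, arr[mid]=31 -> 31 < 34, search right half
lo=9 > hi=8, target 34 not found

Binary search determines that 34 is not in the array after 4 comparisons. The search space was exhausted without finding the target.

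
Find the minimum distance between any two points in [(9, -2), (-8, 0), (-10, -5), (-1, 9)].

Computing all pairwise distances among 4 points:

d((9, -2), (-8, 0)) = 17.1172
d((9, -2), (-10, -5)) = 19.2354
d((9, -2), (-1, 9)) = 14.8661
d((-8, 0), (-10, -5)) = 5.3852 <-- minimum
d((-8, 0), (-1, 9)) = 11.4018
d((-10, -5), (-1, 9)) = 16.6433

Closest pair: (-8, 0) and (-10, -5) with distance 5.3852

The closest pair is (-8, 0) and (-10, -5) with Euclidean distance 5.3852. For 4 points, brute-force pairwise comparison is shown above. For large n, the divide-and-conquer algorithm (sort by x, recurse on halves, check the dividing strip) achieves O(n log n).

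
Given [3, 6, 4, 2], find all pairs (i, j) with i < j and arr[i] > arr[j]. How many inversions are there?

Finding inversions in [3, 6, 4, 2]:

(0, 3): arr[0]=3 > arr[3]=2
(1, 2): arr[1]=6 > arr[2]=4
(1, 3): arr[1]=6 > arr[3]=2
(2, 3): arr[2]=4 > arr[3]=2

Total inversions: 4

The array has 4 inversion(s): (0,3), (1,2), (1,3), (2,3). Each pair (i,j) satisfies i < j and arr[i] > arr[j].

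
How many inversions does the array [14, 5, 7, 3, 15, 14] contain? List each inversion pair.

Finding inversions in [14, 5, 7, 3, 15, 14]:

(0, 1): arr[0]=14 > arr[1]=5
(0, 2): arr[0]=14 > arr[2]=7
(0, 3): arr[0]=14 > arr[3]=3
(1, 3): arr[1]=5 > arr[3]=3
(2, 3): arr[2]=7 > arr[3]=3
(4, 5): arr[4]=15 > arr[5]=14

Total inversions: 6

The array has 6 inversion(s): (0,1), (0,2), (0,3), (1,3), (2,3), (4,5). Each pair (i,j) satisfies i < j and arr[i] > arr[j].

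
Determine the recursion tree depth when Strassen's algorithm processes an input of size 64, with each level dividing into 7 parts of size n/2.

For divide and conquer with division factor 2:

Problem sizes at each level:
Level 0: 64
Level 1: 32
Level 2: 16
Level 3: 8
Level 4: 4
Level 5: 2
Level 6: 1

The root is level 0 and the size-1 base case is level 6 (the tree spans levels 0 through 6, i.e. 7 levels counting the root), so the depth is the number of divisions: log_2(64) = 6

The recursion tree depth is log_2(64) = 6. At each level, the problem size is divided by 2, so it takes 6 divisions to reduce to a base case of size 1. The algorithm makes 7 recursive calls at each level.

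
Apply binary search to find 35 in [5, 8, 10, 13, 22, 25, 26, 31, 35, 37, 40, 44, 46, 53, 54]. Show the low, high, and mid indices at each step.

Binary search for 35 in [5, 8, 10, 13, 22, 25, 26, 31, 35, 37, 40, 44, 46, 53, 54]:

lo=0, hi=14, mid=7, arr[mid]=31 -> 31 < 35, search right half
lo=8, hi=14, mid=11, arr[mid]=44 -> 44 > 35, search left half
lo=8, hi=10, mid=9, arr[mid]=37 -> 37 > 35, search left half
lo=8, hi=8, mid=8, arr[mid]=35 -> Found target at index 8!

Binary search finds 35 at index 8 after 4 comparisons. The search repeatedly halves the search space by comparing with the middle element.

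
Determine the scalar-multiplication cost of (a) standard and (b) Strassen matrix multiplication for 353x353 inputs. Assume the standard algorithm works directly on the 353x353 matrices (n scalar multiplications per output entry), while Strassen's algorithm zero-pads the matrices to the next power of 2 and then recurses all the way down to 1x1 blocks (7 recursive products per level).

Matrix multiplication for 353x353 matrices:

Strassen's algorithm requires power-of-2 dimensions. Pad 353x353 to 512x512 (next power of 2).

Standard algorithm: 353^3 = 43986977 multiplications
Strassen's algorithm: 7^(log2(512)) = 7^9 = 40353607 multiplications
Savings: 43986977 - 40353607 = 3633370 multiplications

Standard: 43986977 multiplications (353^3). Strassen: 40353607 multiplications (7^9, after padding to 512x512). Strassen reduces 8 recursive multiplications to 7 at each level.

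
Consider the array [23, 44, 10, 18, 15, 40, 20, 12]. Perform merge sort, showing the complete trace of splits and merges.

Merge sort trace:

Split: [23, 44, 10, 18, 15, 40, 20, 12] -> [23, 44, 10, 18] and [15, 40, 20, 12]
  Split: [23, 44, 10, 18] -> [23, 44] and [10, 18]
    Split: [23, 44] -> [23] and [44]
    Merge: [23] + [44] -> [23, 44]
    Split: [10, 18] -> [10] and [18]
    Merge: [10] + [18] -> [10, 18]
  Merge: [23, 44] + [10, 18] -> [10, 18, 23, 44]
  Split: [15, 40, 20, 12] -> [15, 40] and [20, 12]
    Split: [15, 40] -> [15] and [40]
    Merge: [15] + [40] -> [15, 40]
    Split: [20, 12] -> [20] and [12]
    Merge: [20] + [12] -> [12, 20]
  Merge: [15, 40] + [12, 20] -> [12, 15, 20, 40]
Merge: [10, 18, 23, 44] + [12, 15, 20, 40] -> [10, 12, 15, 18, 20, 23, 40, 44]

Final sorted array: [10, 12, 15, 18, 20, 23, 40, 44]

The merge sort proceeds by recursively splitting the array and merging sorted halves.
After all merges, the sorted array is [10, 12, 15, 18, 20, 23, 40, 44].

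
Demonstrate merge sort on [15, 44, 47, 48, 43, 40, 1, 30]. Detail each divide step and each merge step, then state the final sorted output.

Merge sort trace:

Split: [15, 44, 47, 48, 43, 40, 1, 30] -> [15, 44, 47, 48] and [43, 40, 1, 30]
  Split: [15, 44, 47, 48] -> [15, 44] and [47, 48]
    Split: [15, 44] -> [15] and [44]
    Merge: [15] + [44] -> [15, 44]
    Split: [47, 48] -> [47] and [48]
    Merge: [47] + [48] -> [47, 48]
  Merge: [15, 44] + [47, 48] -> [15, 44, 47, 48]
  Split: [43, 40, 1, 30] -> [43, 40] and [1, 30]
    Split: [43, 40] -> [43] and [40]
    Merge: [43] + [40] -> [40, 43]
    Split: [1, 30] -> [1] and [30]
    Merge: [1] + [30] -> [1, 30]
  Merge: [40, 43] + [1, 30] -> [1, 30, 40, 43]
Merge: [15, 44, 47, 48] + [1, 30, 40, 43] -> [1, 15, 30, 40, 43, 44, 47, 48]

Final sorted array: [1, 15, 30, 40, 43, 44, 47, 48]

The merge sort proceeds by recursively splitting the array and merging sorted halves.
After all merges, the sorted array is [1, 15, 30, 40, 43, 44, 47, 48].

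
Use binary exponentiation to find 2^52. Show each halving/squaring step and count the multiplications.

Computing 2^52 by squaring (build up from 2^1; each line after the first costs one multiplication):

2^1 = 2
2^2 = (2^1)^2 = 2^2 = 4
2^3 = 2 * 2^2 = 2 * 4 = 8
2^6 = (2^3)^2 = 8^2 = 64
2^12 = (2^6)^2 = 64^2 = 4096
2^13 = 2 * 2^12 = 2 * 4096 = 8192
2^26 = (2^13)^2 = 8192^2 = 67108864
2^52 = (2^26)^2 = 67108864^2 = 4503599627370496

Result: 4503599627370496
Multiplications needed: 7 (7 lines after 2^1)

2^52 = 4503599627370496. Using exponentiation by squaring, this requires 7 multiplications. The key idea: if the exponent is even, square the half-power; if odd, multiply by the base once.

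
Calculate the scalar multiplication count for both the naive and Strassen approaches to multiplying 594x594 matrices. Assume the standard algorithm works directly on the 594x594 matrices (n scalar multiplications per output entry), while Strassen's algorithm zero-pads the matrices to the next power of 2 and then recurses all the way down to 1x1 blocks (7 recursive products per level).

Matrix multiplication for 594x594 matrices:

Strassen's algorithm requires power-of-2 dimensions. Pad 594x594 to 1024x1024 (next power of 2).

Standard algorithm: 594^3 = 209584584 multiplications
Strassen's algorithm: 7^(log2(1024)) = 7^10 = 282475249 multiplications
Difference: 209584584 - 282475249 = -72890665 (Strassen uses MORE here due to padding overhead — for small or just-over-power-of-2 n, padding can outweigh the per-level savings)

Standard: 209584584 multiplications (594^3). Strassen: 282475249 multiplications (7^10, after padding to 1024x1024). Strassen reduces 8 recursive multiplications to 7 at each level.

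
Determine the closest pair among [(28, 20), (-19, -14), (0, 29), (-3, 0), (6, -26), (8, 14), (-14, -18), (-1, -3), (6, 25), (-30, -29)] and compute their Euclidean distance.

Computing all pairwise distances among 10 points:

d((28, 20), (-19, -14)) = 58.0086
d((28, 20), (0, 29)) = 29.4109
d((28, 20), (-3, 0)) = 36.8917
d((28, 20), (6, -26)) = 50.9902
d((28, 20), (8, 14)) = 20.8806
d((28, 20), (-14, -18)) = 56.6392
d((28, 20), (-1, -3)) = 37.0135
d((28, 20), (6, 25)) = 22.561
d((28, 20), (-30, -29)) = 75.9276
d((-19, -14), (0, 29)) = 47.0106
d((-19, -14), (-3, 0)) = 21.2603
d((-19, -14), (6, -26)) = 27.7308
d((-19, -14), (8, 14)) = 38.8973
d((-19, -14), (-14, -18)) = 6.4031
d((-19, -14), (-1, -3)) = 21.095
d((-19, -14), (6, 25)) = 46.3249
d((-19, -14), (-30, -29)) = 18.6011
d((0, 29), (-3, 0)) = 29.1548
d((0, 29), (6, -26)) = 55.3263
d((0, 29), (8, 14)) = 17.0
d((0, 29), (-14, -18)) = 49.0408
d((0, 29), (-1, -3)) = 32.0156
d((0, 29), (6, 25)) = 7.2111
d((0, 29), (-30, -29)) = 65.2993
d((-3, 0), (6, -26)) = 27.5136
d((-3, 0), (8, 14)) = 17.8045
d((-3, 0), (-14, -18)) = 21.095
d((-3, 0), (-1, -3)) = 3.6056 <-- minimum
d((-3, 0), (6, 25)) = 26.5707
d((-3, 0), (-30, -29)) = 39.6232
d((6, -26), (8, 14)) = 40.05
d((6, -26), (-14, -18)) = 21.5407
d((6, -26), (-1, -3)) = 24.0416
d((6, -26), (6, 25)) = 51.0
d((6, -26), (-30, -29)) = 36.1248
d((8, 14), (-14, -18)) = 38.833
d((8, 14), (-1, -3)) = 19.2354
d((8, 14), (6, 25)) = 11.1803
d((8, 14), (-30, -29)) = 57.3847
d((-14, -18), (-1, -3)) = 19.8494
d((-14, -18), (6, 25)) = 47.4236
d((-14, -18), (-30, -29)) = 19.4165
d((-1, -3), (6, 25)) = 28.8617
d((-1, -3), (-30, -29)) = 38.9487
d((6, 25), (-30, -29)) = 64.8999

Closest pair: (-3, 0) and (-1, -3) with distance 3.6056

The closest pair is (-3, 0) and (-1, -3) with Euclidean distance 3.6056. For 10 points, brute-force pairwise comparison is shown above. For large n, the divide-and-conquer algorithm (sort by x, recurse on halves, check the dividing strip) achieves O(n log n).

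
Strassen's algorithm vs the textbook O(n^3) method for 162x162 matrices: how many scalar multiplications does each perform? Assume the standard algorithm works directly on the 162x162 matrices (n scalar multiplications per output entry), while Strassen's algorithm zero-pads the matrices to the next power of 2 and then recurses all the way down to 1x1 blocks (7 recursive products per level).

Matrix multiplication for 162x162 matrices:

Strassen's algorithm requires power-of-2 dimensions. Pad 162x162 to 256x256 (next power of 2).

Standard algorithm: 162^3 = 4251528 multiplications
Strassen's algorithm: 7^(log2(256)) = 7^8 = 5764801 multiplications
Difference: 4251528 - 5764801 = -1513273 (Strassen uses MORE here due to padding overhead — for small or just-over-power-of-2 n, padding can outweigh the per-level savings)

Standard: 4251528 multiplications (162^3). Strassen: 5764801 multiplications (7^8, after padding to 256x256). Strassen reduces 8 recursive multiplications to 7 at each level.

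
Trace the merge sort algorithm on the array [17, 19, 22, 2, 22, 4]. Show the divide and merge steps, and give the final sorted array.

Merge sort trace:

Split: [17, 19, 22, 2, 22, 4] -> [17, 19, 22] and [2, 22, 4]
  Split: [17, 19, 22] -> [17] and [19, 22]
    Split: [19, 22] -> [19] and [22]
    Merge: [19] + [22] -> [19, 22]
  Merge: [17] + [19, 22] -> [17, 19, 22]
  Split: [2, 22, 4] -> [2] and [22, 4]
    Split: [22, 4] -> [22] and [4]
    Merge: [22] + [4] -> [4, 22]
  Merge: [2] + [4, 22] -> [2, 4, 22]
Merge: [17, 19, 22] + [2, 4, 22] -> [2, 4, 17, 19, 22, 22]

Final sorted array: [2, 4, 17, 19, 22, 22]

The merge sort proceeds by recursively splitting the array and merging sorted halves.
After all merges, the sorted array is [2, 4, 17, 19, 22, 22].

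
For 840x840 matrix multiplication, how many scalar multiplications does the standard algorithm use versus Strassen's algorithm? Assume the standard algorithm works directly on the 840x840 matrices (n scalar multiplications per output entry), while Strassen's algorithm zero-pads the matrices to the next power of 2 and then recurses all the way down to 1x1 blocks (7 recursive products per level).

Matrix multiplication for 840x840 matrices:

Strassen's algorithm requires power-of-2 dimensions. Pad 840x840 to 1024x1024 (next power of 2).

Standard algorithm: 840^3 = 592704000 multiplications
Strassen's algorithm: 7^(log2(1024)) = 7^10 = 282475249 multiplications
Savings: 592704000 - 282475249 = 310228751 multiplications

Standard: 592704000 multiplications (840^3). Strassen: 282475249 multiplications (7^10, after padding to 1024x1024). Strassen reduces 8 recursive multiplications to 7 at each level.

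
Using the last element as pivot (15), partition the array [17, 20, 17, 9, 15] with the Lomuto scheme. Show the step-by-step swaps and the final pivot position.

Lomuto partition with pivot = 15:

Initial array: [17, 20, 17, 9, 15]

arr[0]=17 > 15: no swap
arr[1]=20 > 15: no swap
arr[2]=17 > 15: no swap
arr[3]=9 <= 15: swap with position 0, array becomes [9, 20, 17, 17, 15]

Place pivot at position 1: [9, 15, 17, 17, 20]
Pivot position: 1

After partitioning with pivot 15, the array becomes [9, 15, 17, 17, 20]. The pivot is placed at index 1. All elements to the left of the pivot are <= 15, and all elements to the right are > 15.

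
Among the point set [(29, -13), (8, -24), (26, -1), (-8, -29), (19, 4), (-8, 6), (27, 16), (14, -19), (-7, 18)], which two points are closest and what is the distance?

Computing all pairwise distances among 9 points:

d((29, -13), (8, -24)) = 23.7065
d((29, -13), (26, -1)) = 12.3693
d((29, -13), (-8, -29)) = 40.3113
d((29, -13), (19, 4)) = 19.7231
d((29, -13), (-8, 6)) = 41.5933
d((29, -13), (27, 16)) = 29.0689
d((29, -13), (14, -19)) = 16.1555
d((29, -13), (-7, 18)) = 47.5079
d((8, -24), (26, -1)) = 29.2062
d((8, -24), (-8, -29)) = 16.7631
d((8, -24), (19, 4)) = 30.0832
d((8, -24), (-8, 6)) = 34.0
d((8, -24), (27, 16)) = 44.2832
d((8, -24), (14, -19)) = 7.8102 <-- minimum
d((8, -24), (-7, 18)) = 44.5982
d((26, -1), (-8, -29)) = 44.0454
d((26, -1), (19, 4)) = 8.6023
d((26, -1), (-8, 6)) = 34.7131
d((26, -1), (27, 16)) = 17.0294
d((26, -1), (14, -19)) = 21.6333
d((26, -1), (-7, 18)) = 38.0789
d((-8, -29), (19, 4)) = 42.638
d((-8, -29), (-8, 6)) = 35.0
d((-8, -29), (27, 16)) = 57.0088
d((-8, -29), (14, -19)) = 24.1661
d((-8, -29), (-7, 18)) = 47.0106
d((19, 4), (-8, 6)) = 27.074
d((19, 4), (27, 16)) = 14.4222
d((19, 4), (14, -19)) = 23.5372
d((19, 4), (-7, 18)) = 29.5296
d((-8, 6), (27, 16)) = 36.4005
d((-8, 6), (14, -19)) = 33.3017
d((-8, 6), (-7, 18)) = 12.0416
d((27, 16), (14, -19)) = 37.3363
d((27, 16), (-7, 18)) = 34.0588
d((14, -19), (-7, 18)) = 42.5441

Closest pair: (8, -24) and (14, -19) with distance 7.8102

The closest pair is (8, -24) and (14, -19) with Euclidean distance 7.8102. For 9 points, brute-force pairwise comparison is shown above. For large n, the divide-and-conquer algorithm (sort by x, recurse on halves, check the dividing strip) achieves O(n log n).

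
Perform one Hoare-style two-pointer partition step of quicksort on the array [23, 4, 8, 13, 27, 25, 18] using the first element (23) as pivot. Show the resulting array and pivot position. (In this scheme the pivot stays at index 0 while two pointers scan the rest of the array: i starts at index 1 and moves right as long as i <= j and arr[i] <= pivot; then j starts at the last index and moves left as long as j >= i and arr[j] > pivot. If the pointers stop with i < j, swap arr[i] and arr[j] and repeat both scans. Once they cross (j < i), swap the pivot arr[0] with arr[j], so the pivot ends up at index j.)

Hoare-style two-pointer partition with pivot = 23:

Initial array: [23, 4, 8, 13, 27, 25, 18]

Pointers start at i = 1, j = 6.
i stops at index 4 (arr[4]=27 > 23), j stops at index 6 (arr[6]=18 <= 23): swap arr[4] and arr[6], array becomes [23, 4, 8, 13, 18, 25, 27]
i ends at 5, j ends at 4: the pointers have crossed (j < i), so scanning stops.

Swap pivot arr[0] with arr[4] to place pivot at position 4: [18, 4, 8, 13, 23, 25, 27]
Pivot position: 4

After partitioning with pivot 23, the array becomes [18, 4, 8, 13, 23, 25, 27]. The pivot is placed at index 4. All elements to the left of the pivot are <= 23, and all elements to the right are > 23.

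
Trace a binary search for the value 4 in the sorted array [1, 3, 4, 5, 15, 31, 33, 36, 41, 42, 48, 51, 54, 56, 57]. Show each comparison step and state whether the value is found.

Binary search for 4 in [1, 3, 4, 5, 15, 31, 33, 36, 41, 42, 48, 51, 54, 56, 57]:

lo=0, hi=14, mid=7, arr[mid]=36 -> 36 > 4, search left half
lo=0, hi=6, mid=3, arr[mid]=5 -> 5 > 4, search left half
lo=0, hi=2, mid=1, arr[mid]=3 -> 3 < 4, search right half
lo=2, hi=2, mid=2, arr[mid]=4 -> Found target at index 2!

Binary search finds 4 at index 2 after 4 comparisons. The search repeatedly halves the search space by comparing with the middle element.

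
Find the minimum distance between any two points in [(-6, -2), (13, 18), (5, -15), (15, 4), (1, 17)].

Computing all pairwise distances among 5 points:

d((-6, -2), (13, 18)) = 27.5862
d((-6, -2), (5, -15)) = 17.0294
d((-6, -2), (15, 4)) = 21.8403
d((-6, -2), (1, 17)) = 20.2485
d((13, 18), (5, -15)) = 33.9559
d((13, 18), (15, 4)) = 14.1421
d((13, 18), (1, 17)) = 12.0416 <-- minimum
d((5, -15), (15, 4)) = 21.4709
d((5, -15), (1, 17)) = 32.249
d((15, 4), (1, 17)) = 19.105

Closest pair: (13, 18) and (1, 17) with distance 12.0416

The closest pair is (13, 18) and (1, 17) with Euclidean distance 12.0416. For 5 points, brute-force pairwise comparison is shown above. For large n, the divide-and-conquer algorithm (sort by x, recurse on halves, check the dividing strip) achieves O(n log n).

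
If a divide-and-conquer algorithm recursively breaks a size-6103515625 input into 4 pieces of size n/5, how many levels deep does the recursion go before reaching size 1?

For divide and conquer with division factor 5:

Problem sizes at each level:
Level 0: 6103515625
Level 1: 1220703125
Level 2: 244140625
Level 3: 48828125
Level 4: 9765625
Level 5: 1953125
Level 6: 390625
Level 7: 78125
Level 8: 15625
Level 9: 3125
Level 10: 625
Level 11: 125
Level 12: 25
Level 13: 5
Level 14: 1

The root is level 0 and the size-1 base case is level 14 (the tree spans levels 0 through 14, i.e. 15 levels counting the root), so the depth is the number of divisions: log_5(6103515625) = 14

The recursion tree depth is log_5(6103515625) = 14. At each level, the problem size is divided by 5, so it takes 14 divisions to reduce to a base case of size 1. The algorithm makes 4 recursive calls at each level.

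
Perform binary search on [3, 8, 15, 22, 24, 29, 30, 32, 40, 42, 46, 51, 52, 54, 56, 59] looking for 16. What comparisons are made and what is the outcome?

Binary search for 16 in [3, 8, 15, 22, 24, 29, 30, 32, 40, 42, 46, 51, 52, 54, 56, 59]:

lo=0, hi=15, mid=7, arr[mid]=32 -> 32 > 16, search left half
lo=0, hi=6, mid=3, arr[mid]=22 -> 22 > 16, search left half
lo=0, hi=2, mid=1, arr[mid]=8 -> 8 < 16, search right half
lo=2, hi=2, mid=2, arr[mid]=15 -> 15 < 16, search right half
lo=3 > hi=2, target 16 not found

Binary search determines that 16 is not in the array after 4 comparisons. The search space was exhausted without finding the target.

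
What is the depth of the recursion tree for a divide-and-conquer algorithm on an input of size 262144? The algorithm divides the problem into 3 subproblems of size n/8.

For divide and conquer with division factor 8:

Problem sizes at each level:
Level 0: 262144
Level 1: 32768
Level 2: 4096
Level 3: 512
Level 4: 64
Level 5: 8
Level 6: 1

The root is level 0 and the size-1 base case is level 6 (the tree spans levels 0 through 6, i.e. 7 levels counting the root), so the depth is the number of divisions: log_8(262144) = 6

The recursion tree depth is log_8(262144) = 6. At each level, the problem size is divided by 8, so it takes 6 divisions to reduce to a base case of size 1. The algorithm makes 3 recursive calls at each level.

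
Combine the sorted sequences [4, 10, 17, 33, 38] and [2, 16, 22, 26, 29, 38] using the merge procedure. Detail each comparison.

Merging process:

Compare 4 vs 2: take 2 from right. Merged: [2]
Compare 4 vs 16: take 4 from left. Merged: [2, 4]
Compare 10 vs 16: take 10 from left. Merged: [2, 4, 10]
Compare 17 vs 16: take 16 from right. Merged: [2, 4, 10, 16]
Compare 17 vs 22: take 17 from left. Merged: [2, 4, 10, 16, 17]
Compare 33 vs 22: take 22 from right. Merged: [2, 4, 10, 16, 17, 22]
Compare 33 vs 26: take 26 from right. Merged: [2, 4, 10, 16, 17, 22, 26]
Compare 33 vs 29: take 29 from right. Merged: [2, 4, 10, 16, 17, 22, 26, 29]
Compare 33 vs 38: take 33 from left. Merged: [2, 4, 10, 16, 17, 22, 26, 29, 33]
Compare 38 vs 38: take 38 from left. Merged: [2, 4, 10, 16, 17, 22, 26, 29, 33, 38]
Append remaining from right: [38]. Merged: [2, 4, 10, 16, 17, 22, 26, 29, 33, 38, 38]

Final merged array: [2, 4, 10, 16, 17, 22, 26, 29, 33, 38, 38]
Total comparisons: 10

The merged array is [2, 4, 10, 16, 17, 22, 26, 29, 33, 38, 38], requiring 10 comparisons. The merge step runs in O(n) time where n is the total number of elements.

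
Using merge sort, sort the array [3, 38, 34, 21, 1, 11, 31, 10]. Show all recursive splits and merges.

Merge sort trace:

Split: [3, 38, 34, 21, 1, 11, 31, 10] -> [3, 38, 34, 21] and [1, 11, 31, 10]
  Split: [3, 38, 34, 21] -> [3, 38] and [34, 21]
    Split: [3, 38] -> [3] and [38]
    Merge: [3] + [38] -> [3, 38]
    Split: [34, 21] -> [34] and [21]
    Merge: [34] + [21] -> [21, 34]
  Merge: [3, 38] + [21, 34] -> [3, 21, 34, 38]
  Split: [1, 11, 31, 10] -> [1, 11] and [31, 10]
    Split: [1, 11] -> [1] and [11]
    Merge: [1] + [11] -> [1, 11]
    Split: [31, 10] -> [31] and [10]
    Merge: [31] + [10] -> [10, 31]
  Merge: [1, 11] + [10, 31] -> [1, 10, 11, 31]
Merge: [3, 21, 34, 38] + [1, 10, 11, 31] -> [1, 3, 10, 11, 21, 31, 34, 38]

Final sorted array: [1, 3, 10, 11, 21, 31, 34, 38]

The merge sort proceeds by recursively splitting the array and merging sorted halves.
After all merges, the sorted array is [1, 3, 10, 11, 21, 31, 34, 38].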